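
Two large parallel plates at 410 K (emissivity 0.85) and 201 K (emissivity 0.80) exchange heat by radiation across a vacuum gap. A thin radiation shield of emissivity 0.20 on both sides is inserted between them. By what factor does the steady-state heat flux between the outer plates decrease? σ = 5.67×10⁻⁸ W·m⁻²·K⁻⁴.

Without shield: q₀ = σΔ(T⁴)/(1/ε₁+1/ε₂−1) with denominator 1.426.
With shield the two gaps are in series; the resistances add: (1/ε₁+1/ε_s−1)+(1/ε_s+1/ε₂−1) = 5.176+5.250 = 10.43.
Heat-flux ratio q₀/q = 10.43/1.426.

factor ≈ 7.31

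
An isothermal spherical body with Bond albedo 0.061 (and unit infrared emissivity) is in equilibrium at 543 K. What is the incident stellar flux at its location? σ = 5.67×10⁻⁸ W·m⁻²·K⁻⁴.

S ≈ 21000 W/m²

(1−a)S·πr² = σ·4πr²·T⁴ ⇒ S = 4σT⁴/(1−a).
S = 4·5.67×10⁻⁸·8.694×10¹⁰/0.939.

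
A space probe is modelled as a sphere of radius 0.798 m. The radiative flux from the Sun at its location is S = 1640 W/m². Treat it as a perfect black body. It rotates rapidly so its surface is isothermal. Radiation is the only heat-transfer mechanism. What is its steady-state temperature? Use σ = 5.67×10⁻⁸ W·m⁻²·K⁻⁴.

At equilibrium, absorbed power = emitted power.
Absorbing cross-section = πr² = 2.001 m²; emitting surface = 4πr² = 8.002 m² (ratio 4).
S·A_cross = εσ·A_surf·T⁴  ⇒  T⁴ = S/(4σ).
T⁴ = 1.00·1640/(4·5.67×10⁻⁸) = 7.231×10⁹ K⁴.
T = (7.231×10⁹)^(1/4).

T ≈ 292 K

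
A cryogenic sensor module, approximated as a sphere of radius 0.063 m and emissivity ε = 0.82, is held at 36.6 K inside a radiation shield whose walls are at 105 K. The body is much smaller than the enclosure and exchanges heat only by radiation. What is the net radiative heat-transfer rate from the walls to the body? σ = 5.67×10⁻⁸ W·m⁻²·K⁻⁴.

P_net ≈ 0.278 W

For a small grey body in a large enclosure: P_net = εσA(T_body⁴ − T_wall⁴).
A = 4πr² = 0.04988 m²; T_body⁴ − T_wall⁴ = 1.794×10⁶ − 1.216×10⁸ = -1.198×10⁸ K⁴.
|P_net| = 0.82·5.67×10⁻⁸·0.04988·1.198×10⁸.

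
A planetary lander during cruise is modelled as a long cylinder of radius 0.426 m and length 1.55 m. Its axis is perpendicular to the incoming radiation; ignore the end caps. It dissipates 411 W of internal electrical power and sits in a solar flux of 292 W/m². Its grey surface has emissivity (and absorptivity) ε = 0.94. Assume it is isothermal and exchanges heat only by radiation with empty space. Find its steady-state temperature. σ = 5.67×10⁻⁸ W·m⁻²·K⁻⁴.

T ≈ 243 K

At steady state, absorbed solar power + internal power = radiated power.
Absorbed: α·S·A_cross = 0.94·292·1.321 = 362.5 W (cross-section 2rL).
Total input = 362.5 + 411 = 773.5 W.
Radiated: εσ·A_surf·T⁴ with A_surf = 2πrL = 4.149 m².
T⁴ = 773.5/(0.94·5.67×10⁻⁸·4.149) = 3.498×10⁹ K⁴.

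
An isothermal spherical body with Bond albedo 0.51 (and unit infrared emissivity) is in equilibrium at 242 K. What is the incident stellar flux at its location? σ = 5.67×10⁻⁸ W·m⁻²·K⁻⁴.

(1−a)S·πr² = σ·4πr²·T⁴ ⇒ S = 4σT⁴/(1−a).
S = 4·5.67×10⁻⁸·3.430×10⁹/0.490.

S ≈ 1590 W/m²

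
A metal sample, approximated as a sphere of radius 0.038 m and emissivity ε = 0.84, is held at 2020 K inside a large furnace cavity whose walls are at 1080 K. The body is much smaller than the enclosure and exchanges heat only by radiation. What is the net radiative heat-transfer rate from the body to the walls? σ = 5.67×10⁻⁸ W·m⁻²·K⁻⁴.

For a small grey body in a large enclosure: P_net = εσA(T_body⁴ − T_wall⁴).
A = 4πr² = 0.01815 m²; T_body⁴ − T_wall⁴ = 1.665×10¹³ − 1.360×10¹² = 1.529×10¹³ K⁴.
|P_net| = 0.84·5.67×10⁻⁸·0.01815·1.529×10¹³.

P_net ≈ 13200 W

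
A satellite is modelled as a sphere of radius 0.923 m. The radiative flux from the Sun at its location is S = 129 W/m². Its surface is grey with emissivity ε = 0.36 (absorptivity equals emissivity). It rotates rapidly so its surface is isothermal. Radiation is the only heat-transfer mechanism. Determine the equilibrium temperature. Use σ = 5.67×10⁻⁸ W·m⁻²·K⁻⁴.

T ≈ 154 K

At equilibrium, absorbed power = emitted power.
Absorbing cross-section = πr² = 2.676 m²; emitting surface = 4πr² = 10.71 m² (ratio 4).
εS·A_cross = εσ·A_surf·T⁴  ⇒  T⁴ = S/(4σ)   (ε cancels).
T⁴ = 129/(4·5.67×10⁻⁸) = 5.688×10⁸ K⁴.
T = (5.688×10⁸)^(1/4).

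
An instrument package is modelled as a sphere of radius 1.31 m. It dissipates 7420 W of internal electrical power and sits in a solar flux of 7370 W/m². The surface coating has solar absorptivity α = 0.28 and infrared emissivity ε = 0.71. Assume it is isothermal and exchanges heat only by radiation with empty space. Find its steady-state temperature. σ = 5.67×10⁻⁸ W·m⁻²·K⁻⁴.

At steady state, absorbed solar power + internal power = radiated power.
Absorbed: α·S·A_cross = 0.28·7370·5.391 = 11130 W (cross-section πr²).
Total input = 11130 + 7420 = 18550 W.
Radiated: εσ·A_surf·T⁴ with A_surf = 4πr² = 21.57 m².
T⁴ = 18550/(0.71·5.67×10⁻⁸·21.57) = 2.136×10¹⁰ K⁴.

T ≈ 382 K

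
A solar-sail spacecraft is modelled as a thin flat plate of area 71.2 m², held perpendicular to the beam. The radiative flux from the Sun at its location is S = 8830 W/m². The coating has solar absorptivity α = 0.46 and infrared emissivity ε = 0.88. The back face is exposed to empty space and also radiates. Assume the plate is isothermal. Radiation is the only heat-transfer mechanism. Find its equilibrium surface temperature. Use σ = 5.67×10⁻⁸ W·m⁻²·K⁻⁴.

T ≈ 449 K

At equilibrium, absorbed power = emitted power.
Absorbing cross-section = A = 71.20 m²; emitting surface = 2A = 142.4 m² (ratio 2).
αS·A_cross = εσ·A_surf·T⁴  ⇒  T⁴ = αS/(ε·2σ).
T⁴ = 0.460·8830/(0.88·2·5.67×10⁻⁸) = 4.070×10¹⁰ K⁴.
T = (4.070×10¹⁰)^(1/4).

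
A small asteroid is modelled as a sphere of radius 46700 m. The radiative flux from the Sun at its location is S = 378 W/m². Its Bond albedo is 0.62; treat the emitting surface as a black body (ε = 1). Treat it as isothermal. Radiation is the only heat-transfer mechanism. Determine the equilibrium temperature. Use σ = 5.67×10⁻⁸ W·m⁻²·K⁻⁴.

At equilibrium, absorbed power = emitted power.
Absorbing cross-section = πr² = 6.851×10⁹ m²; emitting surface = 4πr² = 2.741×10¹⁰ m² (ratio 4).
(1−a)S·A_cross = εσ·A_surf·T⁴  ⇒  T⁴ = (1−a)S/(4σ).
T⁴ = 0.380·378/(4·5.67×10⁻⁸) = 6.333×10⁸ K⁴.
T = (6.333×10⁸)^(1/4).

T ≈ 159 K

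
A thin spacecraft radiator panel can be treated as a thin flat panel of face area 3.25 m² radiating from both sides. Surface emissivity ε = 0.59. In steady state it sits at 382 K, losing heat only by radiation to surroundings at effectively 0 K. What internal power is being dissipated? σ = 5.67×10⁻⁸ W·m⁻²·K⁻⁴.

Steady state: P = εσA T⁴.
A = 2·3.25 = 6.500 m²; T⁴ = (382)⁴ = 2.129×10¹⁰ K⁴.
P = 0.59 × 5.67×10⁻⁸ × 6.500 × 2.129×10¹⁰.

P ≈ 4630 W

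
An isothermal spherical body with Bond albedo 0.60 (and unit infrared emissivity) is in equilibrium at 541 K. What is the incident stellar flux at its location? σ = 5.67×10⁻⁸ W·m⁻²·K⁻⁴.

S ≈ 48600 W/m²

(1−a)S·πr² = σ·4πr²·T⁴ ⇒ S = 4σT⁴/(1−a).
S = 4·5.67×10⁻⁸·8.566×10¹⁰/0.400.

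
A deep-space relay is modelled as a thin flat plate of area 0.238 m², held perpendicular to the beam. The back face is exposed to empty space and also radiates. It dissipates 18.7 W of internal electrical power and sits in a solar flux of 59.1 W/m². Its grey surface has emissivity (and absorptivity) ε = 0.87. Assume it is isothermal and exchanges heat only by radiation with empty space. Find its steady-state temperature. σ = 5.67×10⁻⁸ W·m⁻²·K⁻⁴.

T ≈ 191 K

At steady state, absorbed solar power + internal power = radiated power.
Absorbed: α·S·A_cross = 0.87·59.1·0.2380 = 12.24 W (cross-section A).
Total input = 12.24 + 18.7 = 30.94 W.
Radiated: εσ·A_surf·T⁴ with A_surf = 2A = 0.4760 m².
T⁴ = 30.94/(0.87·5.67×10⁻⁸·0.4760) = 1.318×10⁹ K⁴.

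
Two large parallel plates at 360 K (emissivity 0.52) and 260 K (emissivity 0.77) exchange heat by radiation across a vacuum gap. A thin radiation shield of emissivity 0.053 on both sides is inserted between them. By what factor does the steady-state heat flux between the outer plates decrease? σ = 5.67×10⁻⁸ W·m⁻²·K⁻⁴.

factor ≈ 17.5

Without shield: q₀ = σΔ(T⁴)/(1/ε₁+1/ε₂−1) with denominator 2.222.
With shield the two gaps are in series; the resistances add: (1/ε₁+1/ε_s−1)+(1/ε_s+1/ε₂−1) = 19.79+19.17 = 38.96.
Heat-flux ratio q₀/q = 38.96/2.222.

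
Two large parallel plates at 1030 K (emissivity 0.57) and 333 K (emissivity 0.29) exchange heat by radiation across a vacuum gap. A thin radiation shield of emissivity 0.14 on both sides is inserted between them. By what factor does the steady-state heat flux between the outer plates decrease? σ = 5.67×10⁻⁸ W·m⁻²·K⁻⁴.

factor ≈ 4.16

Without shield: q₀ = σΔ(T⁴)/(1/ε₁+1/ε₂−1) with denominator 4.203.
With shield the two gaps are in series; the resistances add: (1/ε₁+1/ε_s−1)+(1/ε_s+1/ε₂−1) = 7.897+9.591 = 17.49.
Heat-flux ratio q₀/q = 17.49/4.203.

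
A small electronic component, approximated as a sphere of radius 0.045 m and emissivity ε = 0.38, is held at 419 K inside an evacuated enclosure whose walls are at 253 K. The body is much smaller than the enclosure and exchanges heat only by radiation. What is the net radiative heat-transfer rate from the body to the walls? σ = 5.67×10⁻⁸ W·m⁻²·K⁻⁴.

For a small grey body in a large enclosure: P_net = εσA(T_body⁴ − T_wall⁴).
A = 4πr² = 0.02545 m²; T_body⁴ − T_wall⁴ = 3.082×10¹⁰ − 4.097×10⁹ = 2.672×10¹⁰ K⁴.
|P_net| = 0.38·5.67×10⁻⁸·0.02545·2.672×10¹⁰.

P_net ≈ 14.7 W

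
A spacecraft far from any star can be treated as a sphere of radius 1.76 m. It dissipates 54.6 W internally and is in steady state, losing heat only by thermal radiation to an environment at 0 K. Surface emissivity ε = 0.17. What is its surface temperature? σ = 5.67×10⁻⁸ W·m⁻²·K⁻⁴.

Steady state: internal power = radiated power, P = εσA T⁴.
Radiating area A = 4πr² = 38.93 m².
T⁴ = P/(εσA) = 54.6/(0.17·5.67×10⁻⁸·38.93) = 1.455×10⁸ K⁴.
T = (1.455×10⁸)^(1/4).

T ≈ 110 K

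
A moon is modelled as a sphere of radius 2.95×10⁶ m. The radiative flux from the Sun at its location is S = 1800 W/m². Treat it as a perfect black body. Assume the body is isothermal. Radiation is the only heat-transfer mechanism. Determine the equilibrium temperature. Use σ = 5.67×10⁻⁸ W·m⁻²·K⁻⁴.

T ≈ 298 K

At equilibrium, absorbed power = emitted power.
Absorbing cross-section = πr² = 2.734×10¹³ m²; emitting surface = 4πr² = 1.094×10¹⁴ m² (ratio 4).
S·A_cross = εσ·A_surf·T⁴  ⇒  T⁴ = S/(4σ).
T⁴ = 1.00·1800/(4·5.67×10⁻⁸) = 7.937×10⁹ K⁴.
T = (7.937×10⁹)^(1/4).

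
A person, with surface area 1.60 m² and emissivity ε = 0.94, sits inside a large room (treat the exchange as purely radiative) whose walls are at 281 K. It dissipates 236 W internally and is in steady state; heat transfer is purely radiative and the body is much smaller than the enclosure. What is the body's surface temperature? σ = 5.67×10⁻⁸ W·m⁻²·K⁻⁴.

T ≈ 308 K

For a small grey body in a large enclosure, net radiated power = εσA(T⁴ − T_w⁴).
Steady state: P = εσA(T⁴ − T_w⁴) with A = 1.60 m².
T⁴ = P/(εσA) + T_w⁴ = 236/(0.94·5.67×10⁻⁸·1.600) + (281)⁴
    = 2.767×10⁹ + 6.235×10⁹ = 9.002×10⁹ K⁴.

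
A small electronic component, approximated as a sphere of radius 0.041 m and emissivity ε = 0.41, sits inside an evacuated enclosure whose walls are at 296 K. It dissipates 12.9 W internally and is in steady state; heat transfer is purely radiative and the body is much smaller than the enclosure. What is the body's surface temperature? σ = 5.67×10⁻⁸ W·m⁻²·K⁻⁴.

For a small grey body in a large enclosure, net radiated power = εσA(T⁴ − T_w⁴).
Steady state: P = εσA(T⁴ − T_w⁴) with A = 4πr² = 0.02112 m².
T⁴ = P/(εσA) + T_w⁴ = 12.9/(0.41·5.67×10⁻⁸·0.02112) + (296)⁴
    = 2.627×10¹⁰ + 7.677×10⁹ = 3.395×10¹⁰ K⁴.

T ≈ 429 K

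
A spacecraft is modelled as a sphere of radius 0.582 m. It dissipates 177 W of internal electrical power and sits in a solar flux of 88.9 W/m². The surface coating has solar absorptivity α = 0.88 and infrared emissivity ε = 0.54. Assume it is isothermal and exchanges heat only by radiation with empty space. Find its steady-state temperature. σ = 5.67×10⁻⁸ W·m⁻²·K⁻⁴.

At steady state, absorbed solar power + internal power = radiated power.
Absorbed: α·S·A_cross = 0.88·88.9·1.064 = 83.25 W (cross-section πr²).
Total input = 83.25 + 177 = 260.2 W.
Radiated: εσ·A_surf·T⁴ with A_surf = 4πr² = 4.257 m².
T⁴ = 260.2/(0.54·5.67×10⁻⁸·4.257) = 1.997×10⁹ K⁴.

T ≈ 211 K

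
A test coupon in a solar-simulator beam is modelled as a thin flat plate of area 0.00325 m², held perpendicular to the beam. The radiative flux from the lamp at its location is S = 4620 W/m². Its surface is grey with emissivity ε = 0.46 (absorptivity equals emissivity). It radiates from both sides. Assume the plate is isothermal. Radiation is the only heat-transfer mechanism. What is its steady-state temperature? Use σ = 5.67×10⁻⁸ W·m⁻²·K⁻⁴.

T ≈ 449 K

At equilibrium, absorbed power = emitted power.
Absorbing cross-section = A = 0.003250 m²; emitting surface = 2A = 0.006500 m² (ratio 2).
εS·A_cross = εσ·A_surf·T⁴  ⇒  T⁴ = S/(2σ)   (ε cancels).
T⁴ = 4620/(2·5.67×10⁻⁸) = 4.074×10¹⁰ K⁴.
T = (4.074×10¹⁰)^(1/4).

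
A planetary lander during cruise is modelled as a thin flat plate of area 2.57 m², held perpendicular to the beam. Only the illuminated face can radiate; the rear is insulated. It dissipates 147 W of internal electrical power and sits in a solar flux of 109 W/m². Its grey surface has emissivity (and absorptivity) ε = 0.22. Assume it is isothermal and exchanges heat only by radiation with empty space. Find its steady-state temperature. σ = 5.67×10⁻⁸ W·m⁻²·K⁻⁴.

At steady state, absorbed solar power + internal power = radiated power.
Absorbed: α·S·A_cross = 0.22·109·2.570 = 61.63 W (cross-section A).
Total input = 61.63 + 147 = 208.6 W.
Radiated: εσ·A_surf·T⁴ with A_surf = A = 2.570 m².
T⁴ = 208.6/(0.22·5.67×10⁻⁸·2.570) = 6.508×10⁹ K⁴.

T ≈ 284 K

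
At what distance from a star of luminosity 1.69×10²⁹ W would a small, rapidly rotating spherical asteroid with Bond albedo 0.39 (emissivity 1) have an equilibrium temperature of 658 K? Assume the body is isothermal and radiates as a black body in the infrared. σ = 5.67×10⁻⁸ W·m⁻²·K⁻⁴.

d ≈ 4.39×10¹¹ m

For an isothermal black-emitting sphere, (1−a)S·πr² = σ·4πr²·T⁴ ⇒ S = 4σT⁴/(1−a).
S = 4·5.67×10⁻⁸·(658)⁴/0.610 = 69700 W/m².
Flux falls as S = L/(4πd²), so d = √(L/(4πS)) = √(1.69×10²⁹/(4π·69700)).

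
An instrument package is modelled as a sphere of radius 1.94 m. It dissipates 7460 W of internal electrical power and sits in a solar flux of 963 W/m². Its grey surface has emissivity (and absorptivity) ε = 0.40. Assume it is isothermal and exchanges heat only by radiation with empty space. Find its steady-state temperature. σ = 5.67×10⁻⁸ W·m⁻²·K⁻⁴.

At steady state, absorbed solar power + internal power = radiated power.
Absorbed: α·S·A_cross = 0.40·963·11.82 = 4554 W (cross-section πr²).
Total input = 4554 + 7460 = 12010 W.
Radiated: εσ·A_surf·T⁴ with A_surf = 4πr² = 47.29 m².
T⁴ = 12010/(0.40·5.67×10⁻⁸·47.29) = 1.120×10¹⁰ K⁴.

T ≈ 325 K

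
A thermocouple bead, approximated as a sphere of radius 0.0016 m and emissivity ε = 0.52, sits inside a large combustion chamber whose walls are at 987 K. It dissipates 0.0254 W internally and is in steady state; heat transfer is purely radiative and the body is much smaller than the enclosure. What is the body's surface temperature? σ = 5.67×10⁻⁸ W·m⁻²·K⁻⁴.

For a small grey body in a large enclosure, net radiated power = εσA(T⁴ − T_w⁴).
Steady state: P = εσA(T⁴ − T_w⁴) with A = 4πr² = 3.217×10⁻⁵ m².
T⁴ = P/(εσA) + T_w⁴ = 0.0254/(0.52·5.67×10⁻⁸·3.217×10⁻⁵) + (987)⁴
    = 2.678×10¹⁰ + 9.490×10¹¹ = 9.758×10¹¹ K⁴.

T ≈ 994 K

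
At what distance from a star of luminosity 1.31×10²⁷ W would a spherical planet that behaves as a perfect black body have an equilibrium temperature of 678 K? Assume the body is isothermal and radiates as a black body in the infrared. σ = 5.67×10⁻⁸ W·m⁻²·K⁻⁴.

For an isothermal black-emitting sphere, (1−a)S·πr² = σ·4πr²·T⁴ ⇒ S = 4σT⁴/(1−a).
S = 4·5.67×10⁻⁸·(678)⁴/1.00 = 47920 W/m².
Flux falls as S = L/(4πd²), so d = √(L/(4πS)) = √(1.31×10²⁷/(4π·47920)).

d ≈ 4.66×10¹⁰ m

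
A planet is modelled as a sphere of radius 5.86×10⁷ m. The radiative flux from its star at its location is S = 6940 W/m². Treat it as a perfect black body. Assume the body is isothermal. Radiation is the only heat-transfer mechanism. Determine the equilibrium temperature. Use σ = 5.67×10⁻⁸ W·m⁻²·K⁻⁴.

T ≈ 418 K

At equilibrium, absorbed power = emitted power.
Absorbing cross-section = πr² = 1.079×10¹⁶ m²; emitting surface = 4πr² = 4.315×10¹⁶ m² (ratio 4).
S·A_cross = εσ·A_surf·T⁴  ⇒  T⁴ = S/(4σ).
T⁴ = 1.00·6940/(4·5.67×10⁻⁸) = 3.060×10¹⁰ K⁴.
T = (3.060×10¹⁰)^(1/4).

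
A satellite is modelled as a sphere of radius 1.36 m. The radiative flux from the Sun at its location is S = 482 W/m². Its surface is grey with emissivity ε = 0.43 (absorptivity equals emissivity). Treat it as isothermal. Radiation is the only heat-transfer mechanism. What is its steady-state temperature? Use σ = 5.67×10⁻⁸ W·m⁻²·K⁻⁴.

At equilibrium, absorbed power = emitted power.
Absorbing cross-section = πr² = 5.811 m²; emitting surface = 4πr² = 23.24 m² (ratio 4).
εS·A_cross = εσ·A_surf·T⁴  ⇒  T⁴ = S/(4σ)   (ε cancels).
T⁴ = 482/(4·5.67×10⁻⁸) = 2.125×10⁹ K⁴.
T = (2.125×10⁹)^(1/4).

T ≈ 215 K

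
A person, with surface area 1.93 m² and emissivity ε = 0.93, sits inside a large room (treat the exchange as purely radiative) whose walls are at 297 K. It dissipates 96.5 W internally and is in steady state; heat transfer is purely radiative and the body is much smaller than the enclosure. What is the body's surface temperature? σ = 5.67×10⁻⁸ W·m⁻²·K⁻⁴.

For a small grey body in a large enclosure, net radiated power = εσA(T⁴ − T_w⁴).
Steady state: P = εσA(T⁴ − T_w⁴) with A = 1.93 m².
T⁴ = P/(εσA) + T_w⁴ = 96.5/(0.93·5.67×10⁻⁸·1.930) + (297)⁴
    = 9.482×10⁸ + 7.781×10⁹ = 8.729×10⁹ K⁴.

T ≈ 306 K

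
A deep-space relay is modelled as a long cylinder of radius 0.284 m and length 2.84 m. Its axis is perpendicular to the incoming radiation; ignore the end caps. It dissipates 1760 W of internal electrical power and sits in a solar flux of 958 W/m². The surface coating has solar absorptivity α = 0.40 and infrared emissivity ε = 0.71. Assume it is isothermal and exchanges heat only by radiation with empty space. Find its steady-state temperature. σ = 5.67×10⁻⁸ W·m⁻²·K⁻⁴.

T ≈ 329 K

At steady state, absorbed solar power + internal power = radiated power.
Absorbed: α·S·A_cross = 0.40·958·1.613 = 618.1 W (cross-section 2rL).
Total input = 618.1 + 1760 = 2378 W.
Radiated: εσ·A_surf·T⁴ with A_surf = 2πrL = 5.068 m².
T⁴ = 2378/(0.71·5.67×10⁻⁸·5.068) = 1.166×10¹⁰ K⁴.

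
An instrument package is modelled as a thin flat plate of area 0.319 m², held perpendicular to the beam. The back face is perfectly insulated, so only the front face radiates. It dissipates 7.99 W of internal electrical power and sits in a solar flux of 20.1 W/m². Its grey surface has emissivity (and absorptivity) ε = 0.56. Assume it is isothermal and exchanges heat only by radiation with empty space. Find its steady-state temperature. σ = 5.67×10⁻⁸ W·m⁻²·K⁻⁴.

T ≈ 184 K

At steady state, absorbed solar power + internal power = radiated power.
Absorbed: α·S·A_cross = 0.56·20.1·0.3190 = 3.591 W (cross-section A).
Total input = 3.591 + 7.99 = 11.58 W.
Radiated: εσ·A_surf·T⁴ with A_surf = A = 0.3190 m².
T⁴ = 11.58/(0.56·5.67×10⁻⁸·0.3190) = 1.143×10⁹ K⁴.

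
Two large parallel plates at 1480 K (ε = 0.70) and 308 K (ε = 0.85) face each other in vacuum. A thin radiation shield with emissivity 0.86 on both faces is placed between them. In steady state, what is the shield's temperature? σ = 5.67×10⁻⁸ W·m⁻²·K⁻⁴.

T_s ≈ 1220 K

In steady state the net flux on the hot side equals that on the cold side.
σ(T₁⁴−T_s⁴)/D₁ = σ(T_s⁴−T₂⁴)/D₂, with D₁ = 1/ε₁+1/ε_s−1 = 1.591, D₂ = 1/ε_s+1/ε₂−1 = 1.339.
Solve for T_s⁴: T_s⁴ = (D₂·T₁⁴ + D₁·T₂⁴)/(D₁+D₂) = 2.197×10¹² K⁴.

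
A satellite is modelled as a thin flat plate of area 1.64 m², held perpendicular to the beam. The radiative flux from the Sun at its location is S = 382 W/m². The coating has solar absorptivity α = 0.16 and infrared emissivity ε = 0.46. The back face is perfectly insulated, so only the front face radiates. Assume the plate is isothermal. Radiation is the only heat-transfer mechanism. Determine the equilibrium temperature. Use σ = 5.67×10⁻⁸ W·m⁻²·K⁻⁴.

At equilibrium, absorbed power = emitted power.
Absorbing cross-section = A = 1.640 m²; emitting surface = A = 1.640 m² (ratio 1).
αS·A_cross = εσ·A_surf·T⁴  ⇒  T⁴ = αS/(ε·1σ).
T⁴ = 0.160·382/(0.46·1·5.67×10⁻⁸) = 2.343×10⁹ K⁴.
T = (2.343×10⁹)^(1/4).

T ≈ 220 K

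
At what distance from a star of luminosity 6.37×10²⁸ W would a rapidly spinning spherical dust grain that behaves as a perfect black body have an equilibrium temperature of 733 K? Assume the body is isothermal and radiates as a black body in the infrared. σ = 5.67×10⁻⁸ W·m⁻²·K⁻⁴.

d ≈ 2.78×10¹¹ m

For an isothermal black-emitting sphere, (1−a)S·πr² = σ·4πr²·T⁴ ⇒ S = 4σT⁴/(1−a).
S = 4·5.67×10⁻⁸·(733)⁴/1.00 = 65470 W/m².
Flux falls as S = L/(4πd²), so d = √(L/(4πS)) = √(6.37×10²⁸/(4π·65470)).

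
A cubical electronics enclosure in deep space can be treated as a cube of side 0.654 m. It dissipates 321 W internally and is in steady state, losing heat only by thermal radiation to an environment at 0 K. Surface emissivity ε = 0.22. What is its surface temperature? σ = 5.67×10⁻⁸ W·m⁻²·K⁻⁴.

T ≈ 316 K

Steady state: internal power = radiated power, P = εσA T⁴.
Radiating area A = 6L² = 2.566 m².
T⁴ = P/(εσA) = 321/(0.22·5.67×10⁻⁸·2.566) = 1.003×10¹⁰ K⁴.
T = (1.003×10¹⁰)^(1/4).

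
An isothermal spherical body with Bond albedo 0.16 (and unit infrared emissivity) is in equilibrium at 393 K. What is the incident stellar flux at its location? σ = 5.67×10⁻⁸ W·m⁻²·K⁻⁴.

S ≈ 6440 W/m²

(1−a)S·πr² = σ·4πr²·T⁴ ⇒ S = 4σT⁴/(1−a).
S = 4·5.67×10⁻⁸·2.385×10¹⁰/0.840.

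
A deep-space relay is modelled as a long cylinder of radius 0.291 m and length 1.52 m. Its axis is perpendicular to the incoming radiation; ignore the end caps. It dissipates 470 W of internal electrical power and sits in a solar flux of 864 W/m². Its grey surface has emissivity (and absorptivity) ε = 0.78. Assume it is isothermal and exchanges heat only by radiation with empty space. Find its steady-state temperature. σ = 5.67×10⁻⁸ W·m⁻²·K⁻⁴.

T ≈ 305 K

At steady state, absorbed solar power + internal power = radiated power.
Absorbed: α·S·A_cross = 0.78·864·0.8846 = 596.2 W (cross-section 2rL).
Total input = 596.2 + 470 = 1066 W.
Radiated: εσ·A_surf·T⁴ with A_surf = 2πrL = 2.779 m².
T⁴ = 1066/(0.78·5.67×10⁻⁸·2.779) = 8.674×10⁹ K⁴.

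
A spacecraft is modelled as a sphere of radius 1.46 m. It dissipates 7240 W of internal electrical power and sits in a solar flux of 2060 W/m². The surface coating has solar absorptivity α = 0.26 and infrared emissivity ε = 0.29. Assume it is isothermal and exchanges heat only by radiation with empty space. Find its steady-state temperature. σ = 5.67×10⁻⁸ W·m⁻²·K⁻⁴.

T ≈ 396 K

At steady state, absorbed solar power + internal power = radiated power.
Absorbed: α·S·A_cross = 0.26·2060·6.697 = 3587 W (cross-section πr²).
Total input = 3587 + 7240 = 10830 W.
Radiated: εσ·A_surf·T⁴ with A_surf = 4πr² = 26.79 m².
T⁴ = 10830/(0.29·5.67×10⁻⁸·26.79) = 2.458×10¹⁰ K⁴.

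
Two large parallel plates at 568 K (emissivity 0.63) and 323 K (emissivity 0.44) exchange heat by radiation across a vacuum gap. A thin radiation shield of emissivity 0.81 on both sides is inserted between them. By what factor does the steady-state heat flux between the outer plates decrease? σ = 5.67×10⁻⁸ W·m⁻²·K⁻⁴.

factor ≈ 1.51

Without shield: q₀ = σΔ(T⁴)/(1/ε₁+1/ε₂−1) with denominator 2.860.
With shield the two gaps are in series; the resistances add: (1/ε₁+1/ε_s−1)+(1/ε_s+1/ε₂−1) = 1.822+2.507 = 4.329.
Heat-flux ratio q₀/q = 4.329/2.860.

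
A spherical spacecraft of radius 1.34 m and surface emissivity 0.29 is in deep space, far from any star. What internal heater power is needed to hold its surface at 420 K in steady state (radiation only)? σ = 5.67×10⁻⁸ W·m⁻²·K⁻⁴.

P ≈ 11500 W

P = εσ·4πr²·T⁴.
4πr² = 22.56 m²; T⁴ = 3.112×10¹⁰ K⁴.
P = 0.29·5.67×10⁻⁸·22.56·3.112×10¹⁰.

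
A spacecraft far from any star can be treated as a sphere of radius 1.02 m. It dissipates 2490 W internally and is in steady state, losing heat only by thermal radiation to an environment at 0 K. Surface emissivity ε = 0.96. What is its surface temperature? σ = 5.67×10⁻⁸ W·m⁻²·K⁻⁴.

Steady state: internal power = radiated power, P = εσA T⁴.
Radiating area A = 4πr² = 13.07 m².
T⁴ = P/(εσA) = 2490/(0.96·5.67×10⁻⁸·13.07) = 3.499×10⁹ K⁴.
T = (3.499×10⁹)^(1/4).

T ≈ 243 K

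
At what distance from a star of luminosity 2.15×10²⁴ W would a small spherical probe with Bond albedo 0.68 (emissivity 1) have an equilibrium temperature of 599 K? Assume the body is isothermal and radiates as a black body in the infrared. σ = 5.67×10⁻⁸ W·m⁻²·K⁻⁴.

For an isothermal black-emitting sphere, (1−a)S·πr² = σ·4πr²·T⁴ ⇒ S = 4σT⁴/(1−a).
S = 4·5.67×10⁻⁸·(599)⁴/0.320 = 91240 W/m².
Flux falls as S = L/(4πd²), so d = √(L/(4πS)) = √(2.15×10²⁴/(4π·91240)).

d ≈ 1.37×10⁹ m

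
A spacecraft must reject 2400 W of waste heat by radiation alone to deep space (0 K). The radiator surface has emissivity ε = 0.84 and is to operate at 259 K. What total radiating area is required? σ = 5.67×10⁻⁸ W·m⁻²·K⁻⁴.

P = εσA T⁴ ⇒ A = P/(εσT⁴).
T⁴ = 4.500×10⁹ K⁴.
A = 2400/(0.84 × 5.67×10⁻⁸ × 4.500×10⁹).

A ≈ 11.2 m²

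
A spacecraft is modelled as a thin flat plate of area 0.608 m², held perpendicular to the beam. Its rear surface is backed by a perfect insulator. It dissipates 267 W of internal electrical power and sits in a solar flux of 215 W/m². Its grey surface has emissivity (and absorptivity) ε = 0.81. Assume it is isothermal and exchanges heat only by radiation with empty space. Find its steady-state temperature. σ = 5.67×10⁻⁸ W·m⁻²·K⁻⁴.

T ≈ 340 K

At steady state, absorbed solar power + internal power = radiated power.
Absorbed: α·S·A_cross = 0.81·215·0.6080 = 105.9 W (cross-section A).
Total input = 105.9 + 267 = 372.9 W.
Radiated: εσ·A_surf·T⁴ with A_surf = A = 0.6080 m².
T⁴ = 372.9/(0.81·5.67×10⁻⁸·0.6080) = 1.335×10¹⁰ K⁴.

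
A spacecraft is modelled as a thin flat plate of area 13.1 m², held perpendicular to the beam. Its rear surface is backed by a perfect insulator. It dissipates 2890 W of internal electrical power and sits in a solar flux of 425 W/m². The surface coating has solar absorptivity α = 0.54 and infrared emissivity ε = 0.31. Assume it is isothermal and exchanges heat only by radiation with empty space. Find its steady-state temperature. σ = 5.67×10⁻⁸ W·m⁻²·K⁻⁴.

At steady state, absorbed solar power + internal power = radiated power.
Absorbed: α·S·A_cross = 0.54·425·13.10 = 3006 W (cross-section A).
Total input = 3006 + 2890 = 5896 W.
Radiated: εσ·A_surf·T⁴ with A_surf = A = 13.10 m².
T⁴ = 5896/(0.31·5.67×10⁻⁸·13.10) = 2.561×10¹⁰ K⁴.

T ≈ 400 K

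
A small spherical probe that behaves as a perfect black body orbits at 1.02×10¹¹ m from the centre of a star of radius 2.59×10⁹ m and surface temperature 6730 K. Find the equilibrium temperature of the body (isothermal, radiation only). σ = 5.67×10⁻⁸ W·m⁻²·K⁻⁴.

T ≈ 758 K

The star's surface emits σT_*⁴; at distance d the flux is S = σT_*⁴(R_*/d)².
S = 5.67×10⁻⁸·(6730)⁴·(2.59×10⁹/1.02×10¹¹)² = 75000 W/m².
For an isothermal sphere T⁴ = (1−a)S/(4σ) = 3.307×10¹¹ K⁴.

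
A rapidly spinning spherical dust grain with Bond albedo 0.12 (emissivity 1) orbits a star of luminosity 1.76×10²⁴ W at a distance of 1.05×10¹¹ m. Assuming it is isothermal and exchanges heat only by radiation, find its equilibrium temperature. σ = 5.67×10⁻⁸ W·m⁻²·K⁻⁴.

First find the stellar flux at distance d: S = L/(4πd²) = 1.76×10²⁴/(4π·(1.05×10¹¹)²) = 12.70 W/m².
For an isothermal sphere, absorbed (1−a)S·πr² = emitted σ·4πr²·T⁴, so T⁴ = (1−a)S/(4σ).
T⁴ = 0.880·12.70/(4·5.67×10⁻⁸) = 4.929×10⁷ K⁴.

T ≈ 83.8 K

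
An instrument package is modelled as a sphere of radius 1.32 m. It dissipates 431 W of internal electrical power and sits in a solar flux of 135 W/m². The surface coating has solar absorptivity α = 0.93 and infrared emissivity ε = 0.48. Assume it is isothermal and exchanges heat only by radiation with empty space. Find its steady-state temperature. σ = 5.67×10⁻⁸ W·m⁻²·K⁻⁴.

T ≈ 208 K

At steady state, absorbed solar power + internal power = radiated power.
Absorbed: α·S·A_cross = 0.93·135·5.474 = 687.2 W (cross-section πr²).
Total input = 687.2 + 431 = 1118 W.
Radiated: εσ·A_surf·T⁴ with A_surf = 4πr² = 21.90 m².
T⁴ = 1118/(0.48·5.67×10⁻⁸·21.90) = 1.877×10⁹ K⁴.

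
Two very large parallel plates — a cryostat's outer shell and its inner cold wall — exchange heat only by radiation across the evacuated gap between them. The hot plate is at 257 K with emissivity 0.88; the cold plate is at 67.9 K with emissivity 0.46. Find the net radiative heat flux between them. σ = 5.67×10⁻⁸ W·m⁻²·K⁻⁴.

q ≈ 107 W/m²

For two infinite grey parallel plates, q = σ(T₁⁴ − T₂⁴)/(1/ε₁ + 1/ε₂ − 1).
T₁⁴ − T₂⁴ = 4.362×10⁹ − 2.126×10⁷ = 4.341×10⁹ K⁴.
1/ε₁ + 1/ε₂ − 1 = 1.136 + 2.174 − 1 = 2.310.
q = 5.67×10⁻⁸ × 4.341×10⁹ / 2.310.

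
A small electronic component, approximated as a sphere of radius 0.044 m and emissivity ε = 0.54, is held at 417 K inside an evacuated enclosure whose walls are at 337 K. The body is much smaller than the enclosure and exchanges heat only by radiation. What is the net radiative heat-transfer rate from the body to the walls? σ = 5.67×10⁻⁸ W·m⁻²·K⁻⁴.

P_net ≈ 12.9 W

For a small grey body in a large enclosure: P_net = εσA(T_body⁴ − T_wall⁴).
A = 4πr² = 0.02433 m²; T_body⁴ − T_wall⁴ = 3.024×10¹⁰ − 1.290×10¹⁰ = 1.734×10¹⁰ K⁴.
|P_net| = 0.54·5.67×10⁻⁸·0.02433·1.734×10¹⁰.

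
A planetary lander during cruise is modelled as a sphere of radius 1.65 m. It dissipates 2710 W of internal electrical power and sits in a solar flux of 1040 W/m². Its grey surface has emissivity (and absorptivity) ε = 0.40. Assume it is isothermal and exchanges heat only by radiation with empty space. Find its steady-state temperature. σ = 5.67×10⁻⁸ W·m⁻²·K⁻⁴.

At steady state, absorbed solar power + internal power = radiated power.
Absorbed: α·S·A_cross = 0.40·1040·8.553 = 3558 W (cross-section πr²).
Total input = 3558 + 2710 = 6268 W.
Radiated: εσ·A_surf·T⁴ with A_surf = 4πr² = 34.21 m².
T⁴ = 6268/(0.40·5.67×10⁻⁸·34.21) = 8.078×10⁹ K⁴.

T ≈ 300 K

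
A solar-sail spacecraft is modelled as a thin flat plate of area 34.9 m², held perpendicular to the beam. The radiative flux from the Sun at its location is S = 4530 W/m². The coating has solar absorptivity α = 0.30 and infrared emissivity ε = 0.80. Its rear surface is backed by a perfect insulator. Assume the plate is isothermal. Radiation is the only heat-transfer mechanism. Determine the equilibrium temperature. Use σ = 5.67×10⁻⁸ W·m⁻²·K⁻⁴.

At equilibrium, absorbed power = emitted power.
Absorbing cross-section = A = 34.90 m²; emitting surface = A = 34.90 m² (ratio 1).
αS·A_cross = εσ·A_surf·T⁴  ⇒  T⁴ = αS/(ε·1σ).
T⁴ = 0.300·4530/(0.80·1·5.67×10⁻⁸) = 2.996×10¹⁰ K⁴.
T = (2.996×10¹⁰)^(1/4).

T ≈ 416 K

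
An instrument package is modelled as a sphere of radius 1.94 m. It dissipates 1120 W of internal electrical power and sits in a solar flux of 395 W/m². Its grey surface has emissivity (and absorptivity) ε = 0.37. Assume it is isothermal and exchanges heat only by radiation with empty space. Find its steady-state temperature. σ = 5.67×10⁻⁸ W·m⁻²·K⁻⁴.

T ≈ 231 K

At steady state, absorbed solar power + internal power = radiated power.
Absorbed: α·S·A_cross = 0.37·395·11.82 = 1728 W (cross-section πr²).
Total input = 1728 + 1120 = 2848 W.
Radiated: εσ·A_surf·T⁴ with A_surf = 4πr² = 47.29 m².
T⁴ = 2848/(0.37·5.67×10⁻⁸·47.29) = 2.870×10⁹ K⁴.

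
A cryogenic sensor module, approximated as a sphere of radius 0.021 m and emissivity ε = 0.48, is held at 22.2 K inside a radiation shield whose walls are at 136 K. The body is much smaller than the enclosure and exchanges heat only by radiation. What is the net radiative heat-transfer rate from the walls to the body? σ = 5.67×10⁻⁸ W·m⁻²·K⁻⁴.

P_net ≈ 0.0516 W

For a small grey body in a large enclosure: P_net = εσA(T_body⁴ − T_wall⁴).
A = 4πr² = 0.005542 m²; T_body⁴ − T_wall⁴ = 2.429×10⁵ − 3.421×10⁸ = -3.419×10⁸ K⁴.
|P_net| = 0.48·5.67×10⁻⁸·0.005542·3.419×10⁸.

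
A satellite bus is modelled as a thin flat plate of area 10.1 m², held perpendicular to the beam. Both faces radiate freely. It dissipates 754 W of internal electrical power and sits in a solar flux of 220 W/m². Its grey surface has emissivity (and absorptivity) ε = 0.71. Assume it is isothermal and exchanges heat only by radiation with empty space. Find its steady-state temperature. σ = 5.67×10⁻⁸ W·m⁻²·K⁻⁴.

At steady state, absorbed solar power + internal power = radiated power.
Absorbed: α·S·A_cross = 0.71·220·10.10 = 1578 W (cross-section A).
Total input = 1578 + 754 = 2332 W.
Radiated: εσ·A_surf·T⁴ with A_surf = 2A = 20.20 m².
T⁴ = 2332/(0.71·5.67×10⁻⁸·20.20) = 2.867×10⁹ K⁴.

T ≈ 231 K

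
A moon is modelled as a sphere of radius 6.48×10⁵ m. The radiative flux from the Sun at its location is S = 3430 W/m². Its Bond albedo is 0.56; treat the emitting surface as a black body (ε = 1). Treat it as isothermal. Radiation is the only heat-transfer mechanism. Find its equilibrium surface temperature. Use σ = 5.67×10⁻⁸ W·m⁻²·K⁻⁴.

T ≈ 286 K

At equilibrium, absorbed power = emitted power.
Absorbing cross-section = πr² = 1.319×10¹² m²; emitting surface = 4πr² = 5.277×10¹² m² (ratio 4).
(1−a)S·A_cross = εσ·A_surf·T⁴  ⇒  T⁴ = (1−a)S/(4σ).
T⁴ = 0.440·3430/(4·5.67×10⁻⁸) = 6.654×10⁹ K⁴.
T = (6.654×10⁹)^(1/4).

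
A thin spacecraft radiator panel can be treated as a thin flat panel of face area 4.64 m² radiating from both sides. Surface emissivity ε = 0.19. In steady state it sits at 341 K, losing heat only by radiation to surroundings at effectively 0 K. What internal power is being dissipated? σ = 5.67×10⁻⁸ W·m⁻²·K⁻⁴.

P ≈ 1350 W

Steady state: P = εσA T⁴.
A = 2·4.64 = 9.280 m²; T⁴ = (341)⁴ = 1.352×10¹⁰ K⁴.
P = 0.19 × 5.67×10⁻⁸ × 9.280 × 1.352×10¹⁰.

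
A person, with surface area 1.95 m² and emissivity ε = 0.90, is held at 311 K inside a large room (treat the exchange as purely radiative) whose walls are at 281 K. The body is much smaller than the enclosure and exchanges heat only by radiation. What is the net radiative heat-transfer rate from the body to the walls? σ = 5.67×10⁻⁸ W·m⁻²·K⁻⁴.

P_net ≈ 310 W

For a small grey body in a large enclosure: P_net = εσA(T_body⁴ − T_wall⁴).
A = 1.95 m²; T_body⁴ − T_wall⁴ = 9.355×10⁹ − 6.235×10⁹ = 3.120×10⁹ K⁴.
|P_net| = 0.90·5.67×10⁻⁸·1.950·3.120×10⁹.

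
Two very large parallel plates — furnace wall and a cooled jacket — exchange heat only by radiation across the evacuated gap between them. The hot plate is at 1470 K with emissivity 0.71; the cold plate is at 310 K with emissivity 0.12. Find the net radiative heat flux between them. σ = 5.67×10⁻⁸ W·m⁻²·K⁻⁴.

For two infinite grey parallel plates, q = σ(T₁⁴ − T₂⁴)/(1/ε₁ + 1/ε₂ − 1).
T₁⁴ − T₂⁴ = 4.669×10¹² − 9.235×10⁹ = 4.660×10¹² K⁴.
1/ε₁ + 1/ε₂ − 1 = 1.408 + 8.333 − 1 = 8.742.
q = 5.67×10⁻⁸ × 4.660×10¹² / 8.742.

q ≈ 30200 W/m²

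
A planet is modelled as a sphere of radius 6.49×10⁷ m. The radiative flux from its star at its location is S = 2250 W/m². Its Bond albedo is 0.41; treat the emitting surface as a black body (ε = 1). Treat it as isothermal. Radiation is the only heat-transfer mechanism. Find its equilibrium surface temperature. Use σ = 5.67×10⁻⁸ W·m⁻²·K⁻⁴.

At equilibrium, absorbed power = emitted power.
Absorbing cross-section = πr² = 1.323×10¹⁶ m²; emitting surface = 4πr² = 5.293×10¹⁶ m² (ratio 4).
(1−a)S·A_cross = εσ·A_surf·T⁴  ⇒  T⁴ = (1−a)S/(4σ).
T⁴ = 0.590·2250/(4·5.67×10⁻⁸) = 5.853×10⁹ K⁴.
T = (5.853×10⁹)^(1/4).

T ≈ 277 K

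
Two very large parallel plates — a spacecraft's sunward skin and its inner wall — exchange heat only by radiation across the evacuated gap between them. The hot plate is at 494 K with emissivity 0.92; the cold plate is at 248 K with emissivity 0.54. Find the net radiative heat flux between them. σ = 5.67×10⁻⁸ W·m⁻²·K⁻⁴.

q ≈ 1630 W/m²

For two infinite grey parallel plates, q = σ(T₁⁴ − T₂⁴)/(1/ε₁ + 1/ε₂ − 1).
T₁⁴ − T₂⁴ = 5.955×10¹⁰ − 3.783×10⁹ = 5.577×10¹⁰ K⁴.
1/ε₁ + 1/ε₂ − 1 = 1.087 + 1.852 − 1 = 1.939.
q = 5.67×10⁻⁸ × 5.577×10¹⁰ / 1.939.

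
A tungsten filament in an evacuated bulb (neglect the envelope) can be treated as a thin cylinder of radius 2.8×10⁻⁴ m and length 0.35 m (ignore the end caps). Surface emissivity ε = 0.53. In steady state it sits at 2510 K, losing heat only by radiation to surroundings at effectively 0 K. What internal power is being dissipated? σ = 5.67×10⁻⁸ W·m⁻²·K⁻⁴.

P ≈ 734 W

Steady state: P = εσA T⁴.
A = 2πrL = 6.158×10⁻⁴ m²; T⁴ = (2510)⁴ = 3.969×10¹³ K⁴.
P = 0.53 × 5.67×10⁻⁸ × 6.158×10⁻⁴ × 3.969×10¹³.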